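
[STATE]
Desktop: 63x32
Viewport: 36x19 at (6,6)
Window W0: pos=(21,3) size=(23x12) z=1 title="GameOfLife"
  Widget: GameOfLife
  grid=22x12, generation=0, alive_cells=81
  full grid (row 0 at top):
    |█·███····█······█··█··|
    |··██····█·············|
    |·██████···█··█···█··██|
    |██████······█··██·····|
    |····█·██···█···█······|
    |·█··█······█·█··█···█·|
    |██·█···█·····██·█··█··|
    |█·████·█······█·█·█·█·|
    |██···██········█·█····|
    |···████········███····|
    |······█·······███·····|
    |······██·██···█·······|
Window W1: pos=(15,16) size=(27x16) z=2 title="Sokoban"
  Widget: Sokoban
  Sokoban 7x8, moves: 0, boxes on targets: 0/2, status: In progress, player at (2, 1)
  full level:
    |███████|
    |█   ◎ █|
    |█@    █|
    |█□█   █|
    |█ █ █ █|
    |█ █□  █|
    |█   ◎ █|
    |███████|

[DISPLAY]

               ┃Gen: 0              
               ┃·██████···█··█···█··
               ┃██████······█··██···
               ┃····█·██···█···█····
               ┃·█··█······█·█··█···
               ┃██·█···█·····██·█··█
               ┃█·████·█······█·█·█·
               ┃██···██········█·█··
               ┗━━━━━━━━━━━━━━━━━━━━
                                    
         ┏━━━━━━━━━━━━━━━━━━━━━━━━━┓
         ┃ Sokoban                 ┃
         ┠─────────────────────────┨
         ┃███████                  ┃
         ┃█   ◎ █                  ┃
         ┃█@    █                  ┃
         ┃█□█   █                  ┃
         ┃█ █ █ █                  ┃
         ┃█ █□  █                  ┃


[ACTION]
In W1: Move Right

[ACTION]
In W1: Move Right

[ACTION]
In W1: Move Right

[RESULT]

               ┃Gen: 0              
               ┃·██████···█··█···█··
               ┃██████······█··██···
               ┃····█·██···█···█····
               ┃·█··█······█·█··█···
               ┃██·█···█·····██·█··█
               ┃█·████·█······█·█·█·
               ┃██···██········█·█··
               ┗━━━━━━━━━━━━━━━━━━━━
                                    
         ┏━━━━━━━━━━━━━━━━━━━━━━━━━┓
         ┃ Sokoban                 ┃
         ┠─────────────────────────┨
         ┃███████                  ┃
         ┃█   ◎ █                  ┃
         ┃█   @ █                  ┃
         ┃█□█   █                  ┃
         ┃█ █ █ █                  ┃
         ┃█ █□  █                  ┃


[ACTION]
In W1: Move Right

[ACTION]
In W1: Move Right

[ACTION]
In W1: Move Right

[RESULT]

               ┃Gen: 0              
               ┃·██████···█··█···█··
               ┃██████······█··██···
               ┃····█·██···█···█····
               ┃·█··█······█·█··█···
               ┃██·█···█·····██·█··█
               ┃█·████·█······█·█·█·
               ┃██···██········█·█··
               ┗━━━━━━━━━━━━━━━━━━━━
                                    
         ┏━━━━━━━━━━━━━━━━━━━━━━━━━┓
         ┃ Sokoban                 ┃
         ┠─────────────────────────┨
         ┃███████                  ┃
         ┃█   ◎ █                  ┃
         ┃█    @█                  ┃
         ┃█□█   █                  ┃
         ┃█ █ █ █                  ┃
         ┃█ █□  █                  ┃


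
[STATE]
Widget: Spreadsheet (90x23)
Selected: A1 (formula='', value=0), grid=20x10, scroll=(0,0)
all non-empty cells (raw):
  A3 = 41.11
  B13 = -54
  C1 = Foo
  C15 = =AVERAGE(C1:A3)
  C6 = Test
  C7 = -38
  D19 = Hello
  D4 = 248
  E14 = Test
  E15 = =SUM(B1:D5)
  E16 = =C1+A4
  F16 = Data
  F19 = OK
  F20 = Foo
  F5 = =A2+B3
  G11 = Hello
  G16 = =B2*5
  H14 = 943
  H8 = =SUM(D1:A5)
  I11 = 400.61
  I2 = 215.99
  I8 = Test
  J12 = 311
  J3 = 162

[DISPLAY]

A1:                                                                                       
       A       B       C       D       E       F       G       H       I       J          
------------------------------------------------------------------------------------------
  1      [0]       0Foo            0       0       0       0       0       0       0      
  2        0       0       0       0       0       0       0       0  215.99       0      
  3    41.11       0       0       0       0       0       0       0       0     162      
  4        0       0       0     248       0       0       0       0       0       0      
  5        0       0       0       0       0       0       0       0       0       0      
  6        0       0Test           0       0       0       0       0       0       0      
  7        0       0     -38       0       0       0       0       0       0       0      
  8        0       0       0       0       0       0       0  289.11Test           0      
  9        0       0       0       0       0       0       0       0       0       0      
 10        0       0       0       0       0       0       0       0       0       0      
 11        0       0       0       0       0       0Hello          0  400.61       0      
 12        0       0       0       0       0       0       0       0       0     311      
 13        0     -54       0       0       0       0       0       0       0       0      
 14        0       0       0       0Test           0       0     943       0       0      
 15        0       0    5.14       0     248       0       0       0       0       0      
 16        0       0       0       0#ERR!   Data           0       0       0       0      
 17        0       0       0       0       0       0       0       0       0       0      
 18        0       0       0       0       0       0       0       0       0       0      
 19        0       0       0Hello          0OK             0       0       0       0      
 20        0       0       0       0       0Foo            0       0       0       0      


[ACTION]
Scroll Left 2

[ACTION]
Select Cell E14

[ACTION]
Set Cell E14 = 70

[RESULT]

E14: 70                                                                                   
       A       B       C       D       E       F       G       H       I       J          
------------------------------------------------------------------------------------------
  1        0       0Foo            0       0       0       0       0       0       0      
  2        0       0       0       0       0       0       0       0  215.99       0      
  3    41.11       0       0       0       0       0       0       0       0     162      
  4        0       0       0     248       0       0       0       0       0       0      
  5        0       0       0       0       0       0       0       0       0       0      
  6        0       0Test           0       0       0       0       0       0       0      
  7        0       0     -38       0       0       0       0       0       0       0      
  8        0       0       0       0       0       0       0  289.11Test           0      
  9        0       0       0       0       0       0       0       0       0       0      
 10        0       0       0       0       0       0       0       0       0       0      
 11        0       0       0       0       0       0Hello          0  400.61       0      
 12        0       0       0       0       0       0       0       0       0     311      
 13        0     -54       0       0       0       0       0       0       0       0      
 14        0       0       0       0    [70]       0       0     943       0       0      
 15        0       0    5.14       0     248       0       0       0       0       0      
 16        0       0       0       0#ERR!   Data           0       0       0       0      
 17        0       0       0       0       0       0       0       0       0       0      
 18        0       0       0       0       0       0       0       0       0       0      
 19        0       0       0Hello          0OK             0       0       0       0      
 20        0       0       0       0       0Foo            0       0       0       0      


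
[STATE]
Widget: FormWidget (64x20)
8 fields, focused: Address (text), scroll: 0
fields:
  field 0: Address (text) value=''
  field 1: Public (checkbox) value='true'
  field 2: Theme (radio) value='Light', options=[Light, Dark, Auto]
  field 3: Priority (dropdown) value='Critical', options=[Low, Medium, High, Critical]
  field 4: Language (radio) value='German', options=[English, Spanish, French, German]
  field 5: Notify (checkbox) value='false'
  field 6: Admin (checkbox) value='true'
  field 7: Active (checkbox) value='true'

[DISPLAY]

> Address:    [                                                ]
  Public:     [x]                                               
  Theme:      (●) Light  ( ) Dark  ( ) Auto                     
  Priority:   [Critical                                       ▼]
  Language:   ( ) English  ( ) Spanish  ( ) French  (●) German  
  Notify:     [ ]                                               
  Admin:      [x]                                               
  Active:     [x]                                               
                                                                
                                                                
                                                                
                                                                
                                                                
                                                                
                                                                
                                                                
                                                                
                                                                
                                                                
                                                                


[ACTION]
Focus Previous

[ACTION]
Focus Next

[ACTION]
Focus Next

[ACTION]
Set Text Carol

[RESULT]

  Address:    [                                                ]
> Public:     [x]                                               
  Theme:      (●) Light  ( ) Dark  ( ) Auto                     
  Priority:   [Critical                                       ▼]
  Language:   ( ) English  ( ) Spanish  ( ) French  (●) German  
  Notify:     [ ]                                               
  Admin:      [x]                                               
  Active:     [x]                                               
                                                                
                                                                
                                                                
                                                                
                                                                
                                                                
                                                                
                                                                
                                                                
                                                                
                                                                
                                                                


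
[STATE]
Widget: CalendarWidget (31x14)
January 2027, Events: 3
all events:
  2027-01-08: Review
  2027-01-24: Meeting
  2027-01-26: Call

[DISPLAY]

          January 2027         
Mo Tu We Th Fr Sa Su           
             1  2  3           
 4  5  6  7  8*  9 10          
11 12 13 14 15 16 17           
18 19 20 21 22 23 24*          
25 26* 27 28 29 30 31          
                               
                               
                               
                               
                               
                               
                               


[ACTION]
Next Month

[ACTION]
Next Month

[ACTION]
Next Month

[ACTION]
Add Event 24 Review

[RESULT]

           April 2027          
Mo Tu We Th Fr Sa Su           
          1  2  3  4           
 5  6  7  8  9 10 11           
12 13 14 15 16 17 18           
19 20 21 22 23 24* 25          
26 27 28 29 30                 
                               
                               
                               
                               
                               
                               
                               


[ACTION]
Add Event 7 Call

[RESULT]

           April 2027          
Mo Tu We Th Fr Sa Su           
          1  2  3  4           
 5  6  7*  8  9 10 11          
12 13 14 15 16 17 18           
19 20 21 22 23 24* 25          
26 27 28 29 30                 
                               
                               
                               
                               
                               
                               
                               


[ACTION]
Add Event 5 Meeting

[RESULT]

           April 2027          
Mo Tu We Th Fr Sa Su           
          1  2  3  4           
 5*  6  7*  8  9 10 11         
12 13 14 15 16 17 18           
19 20 21 22 23 24* 25          
26 27 28 29 30                 
                               
                               
                               
                               
                               
                               
                               


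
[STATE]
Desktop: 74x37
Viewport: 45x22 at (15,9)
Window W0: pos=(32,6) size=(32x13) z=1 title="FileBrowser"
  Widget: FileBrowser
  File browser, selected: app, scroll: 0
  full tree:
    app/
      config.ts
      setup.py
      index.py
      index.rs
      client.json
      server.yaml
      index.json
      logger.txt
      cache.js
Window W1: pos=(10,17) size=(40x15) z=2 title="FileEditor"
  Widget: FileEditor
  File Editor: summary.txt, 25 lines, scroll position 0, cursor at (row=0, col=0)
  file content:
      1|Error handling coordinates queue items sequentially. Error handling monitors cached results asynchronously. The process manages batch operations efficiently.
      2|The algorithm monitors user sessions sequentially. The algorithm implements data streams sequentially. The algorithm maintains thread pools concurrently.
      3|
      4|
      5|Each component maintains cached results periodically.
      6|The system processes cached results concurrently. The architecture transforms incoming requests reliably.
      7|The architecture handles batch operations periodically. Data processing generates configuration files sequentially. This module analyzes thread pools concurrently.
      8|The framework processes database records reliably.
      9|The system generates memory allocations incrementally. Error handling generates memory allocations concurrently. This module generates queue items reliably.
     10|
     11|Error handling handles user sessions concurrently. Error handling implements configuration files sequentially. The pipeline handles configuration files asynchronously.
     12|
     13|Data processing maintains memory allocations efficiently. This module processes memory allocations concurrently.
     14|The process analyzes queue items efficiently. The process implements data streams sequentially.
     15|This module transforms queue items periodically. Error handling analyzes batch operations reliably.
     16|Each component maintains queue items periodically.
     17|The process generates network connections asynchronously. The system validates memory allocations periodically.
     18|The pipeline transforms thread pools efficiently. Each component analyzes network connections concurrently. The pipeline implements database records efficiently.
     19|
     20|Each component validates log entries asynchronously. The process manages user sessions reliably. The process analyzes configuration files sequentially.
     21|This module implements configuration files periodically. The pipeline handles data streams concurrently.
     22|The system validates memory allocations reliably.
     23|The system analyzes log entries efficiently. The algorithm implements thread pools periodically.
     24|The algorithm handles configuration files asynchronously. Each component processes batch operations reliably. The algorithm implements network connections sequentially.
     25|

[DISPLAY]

                 ┃> [-] app/                 
                 ┃    config.ts              
                 ┃    setup.py               
                 ┃    index.py               
                 ┃    index.rs               
                 ┃    client.json            
                 ┃    server.yaml            
                 ┃    index.json             
━━━━━━━━━━━━━━━━━━━━━━━━━━━━━━━━━━┓          
eEditor                           ┃━━━━━━━━━━
──────────────────────────────────┨          
r handling coordinates queue item▲┃          
algorithm monitors user sessions █┃          
                                 ░┃          
                                 ░┃          
 component maintains cached resul░┃          
system processes cached results c░┃          
architecture handles batch operat░┃          
framework processes database reco░┃          
system generates memory allocatio░┃          
                                 ░┃          
r handling handles user sessions ▼┃          


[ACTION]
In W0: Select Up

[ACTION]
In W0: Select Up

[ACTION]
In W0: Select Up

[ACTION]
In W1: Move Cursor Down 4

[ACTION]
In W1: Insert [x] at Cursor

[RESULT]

                 ┃> [-] app/                 
                 ┃    config.ts              
                 ┃    setup.py               
                 ┃    index.py               
                 ┃    index.rs               
                 ┃    client.json            
                 ┃    server.yaml            
                 ┃    index.json             
━━━━━━━━━━━━━━━━━━━━━━━━━━━━━━━━━━┓          
eEditor                           ┃━━━━━━━━━━
──────────────────────────────────┨          
r handling coordinates queue item▲┃          
algorithm monitors user sessions █┃          
                                 ░┃          
                                 ░┃          
h component maintains cached resu░┃          
system processes cached results c░┃          
architecture handles batch operat░┃          
framework processes database reco░┃          
system generates memory allocatio░┃          
                                 ░┃          
r handling handles user sessions ▼┃          


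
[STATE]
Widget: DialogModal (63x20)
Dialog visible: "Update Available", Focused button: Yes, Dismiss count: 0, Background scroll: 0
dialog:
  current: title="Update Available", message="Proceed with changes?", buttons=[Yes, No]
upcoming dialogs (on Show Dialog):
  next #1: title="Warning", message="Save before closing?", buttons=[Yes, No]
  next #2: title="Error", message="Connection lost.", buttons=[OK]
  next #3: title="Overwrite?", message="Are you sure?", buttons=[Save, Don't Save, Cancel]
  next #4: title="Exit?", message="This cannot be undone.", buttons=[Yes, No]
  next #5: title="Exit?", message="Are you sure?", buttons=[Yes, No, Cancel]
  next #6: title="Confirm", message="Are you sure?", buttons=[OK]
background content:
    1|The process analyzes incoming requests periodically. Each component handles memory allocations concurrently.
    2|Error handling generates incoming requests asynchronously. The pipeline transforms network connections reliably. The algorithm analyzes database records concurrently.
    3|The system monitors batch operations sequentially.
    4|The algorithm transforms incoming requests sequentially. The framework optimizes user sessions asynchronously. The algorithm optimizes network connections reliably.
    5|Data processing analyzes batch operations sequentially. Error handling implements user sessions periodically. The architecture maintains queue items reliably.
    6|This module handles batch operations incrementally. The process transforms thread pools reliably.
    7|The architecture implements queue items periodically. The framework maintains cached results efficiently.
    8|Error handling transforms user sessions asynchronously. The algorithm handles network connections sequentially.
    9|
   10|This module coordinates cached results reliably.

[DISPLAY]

The process analyzes incoming requests periodically. Each compo
Error handling generates incoming requests asynchronously. The 
The system monitors batch operations sequentially.             
The algorithm transforms incoming requests sequentially. The fr
Data processing analyzes batch operations sequentially. Error h
This module handles batch operations incrementally. The process
The architecture implements queue items periodically. The frame
Error handling tran┌───────────────────────┐chronously. The alg
                   │    Update Available   │                   
This module coordin│ Proceed with changes? │bly.               
                   │       [Yes]  No       │                   
                   └───────────────────────┘                   
                                                               
                                                               
                                                               
                                                               
                                                               
                                                               
                                                               
                                                               


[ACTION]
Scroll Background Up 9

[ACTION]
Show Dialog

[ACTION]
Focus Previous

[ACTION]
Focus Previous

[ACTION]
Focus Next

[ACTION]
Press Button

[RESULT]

The process analyzes incoming requests periodically. Each compo
Error handling generates incoming requests asynchronously. The 
The system monitors batch operations sequentially.             
The algorithm transforms incoming requests sequentially. The fr
Data processing analyzes batch operations sequentially. Error h
This module handles batch operations incrementally. The process
The architecture implements queue items periodically. The frame
Error handling transforms user sessions asynchronously. The alg
                                                               
This module coordinates cached results reliably.               
                                                               
                                                               
                                                               
                                                               
                                                               
                                                               
                                                               
                                                               
                                                               
                                                               


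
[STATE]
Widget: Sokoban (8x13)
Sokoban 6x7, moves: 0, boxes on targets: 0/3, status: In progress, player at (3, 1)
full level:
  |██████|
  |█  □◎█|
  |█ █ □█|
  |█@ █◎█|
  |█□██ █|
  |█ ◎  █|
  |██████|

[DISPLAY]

██████  
█  □◎█  
█ █ □█  
█@ █◎█  
█□██ █  
█ ◎  █  
██████  
Moves: 0
        
        
        
        
        


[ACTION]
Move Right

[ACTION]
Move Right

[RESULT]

██████  
█  □◎█  
█ █ □█  
█ @█◎█  
█□██ █  
█ ◎  █  
██████  
Moves: 1
        
        
        
        
        


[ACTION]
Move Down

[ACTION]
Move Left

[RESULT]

██████  
█  □◎█  
█ █ □█  
█@ █◎█  
█□██ █  
█ ◎  █  
██████  
Moves: 2
        
        
        
        
        


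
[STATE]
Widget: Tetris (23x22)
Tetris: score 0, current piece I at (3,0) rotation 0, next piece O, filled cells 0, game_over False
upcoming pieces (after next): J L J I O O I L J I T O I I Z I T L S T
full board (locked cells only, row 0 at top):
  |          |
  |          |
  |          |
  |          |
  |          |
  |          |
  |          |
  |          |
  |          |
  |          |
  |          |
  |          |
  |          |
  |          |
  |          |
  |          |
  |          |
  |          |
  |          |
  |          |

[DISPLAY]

   ████   │Next:       
          │▓▓          
          │▓▓          
          │            
          │            
          │            
          │Score:      
          │0           
          │            
          │            
          │            
          │            
          │            
          │            
          │            
          │            
          │            
          │            
          │            
          │            
          │            
          │            


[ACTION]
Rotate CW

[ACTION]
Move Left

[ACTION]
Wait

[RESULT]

          │Next:       
  █       │▓▓          
  █       │▓▓          
  █       │            
  █       │            
          │            
          │Score:      
          │0           
          │            
          │            
          │            
          │            
          │            
          │            
          │            
          │            
          │            
          │            
          │            
          │            
          │            
          │            


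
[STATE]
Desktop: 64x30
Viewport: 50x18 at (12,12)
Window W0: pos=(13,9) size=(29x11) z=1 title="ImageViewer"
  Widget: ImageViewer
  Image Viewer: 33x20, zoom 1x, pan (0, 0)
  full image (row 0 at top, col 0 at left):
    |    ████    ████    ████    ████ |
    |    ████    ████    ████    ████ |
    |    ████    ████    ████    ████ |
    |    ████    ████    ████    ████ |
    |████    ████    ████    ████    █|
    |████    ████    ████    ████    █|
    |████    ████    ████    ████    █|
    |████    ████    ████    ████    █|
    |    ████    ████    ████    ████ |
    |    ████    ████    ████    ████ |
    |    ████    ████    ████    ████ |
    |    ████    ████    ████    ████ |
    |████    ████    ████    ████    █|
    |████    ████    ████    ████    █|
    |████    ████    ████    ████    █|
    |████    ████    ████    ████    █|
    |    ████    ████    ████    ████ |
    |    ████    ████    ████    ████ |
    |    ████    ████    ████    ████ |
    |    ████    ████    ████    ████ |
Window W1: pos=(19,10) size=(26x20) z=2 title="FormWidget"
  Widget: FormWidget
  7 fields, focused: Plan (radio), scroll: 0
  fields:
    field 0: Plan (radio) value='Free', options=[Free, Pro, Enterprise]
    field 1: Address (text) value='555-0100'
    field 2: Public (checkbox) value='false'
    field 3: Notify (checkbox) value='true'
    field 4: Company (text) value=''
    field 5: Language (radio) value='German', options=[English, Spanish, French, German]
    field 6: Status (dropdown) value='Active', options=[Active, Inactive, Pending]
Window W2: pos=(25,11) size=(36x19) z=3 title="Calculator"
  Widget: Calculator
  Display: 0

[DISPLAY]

 ┃    █┠─────┃ Calculator                       ┃ 
 ┃    █┃> Pla┠──────────────────────────────────┨ 
 ┃    █┃  Add┃                                 0┃ 
 ┃    █┃  Pub┃┌───┬───┬───┬───┐                 ┃ 
 ┃████ ┃  Not┃│ 7 │ 8 │ 9 │ ÷ │                 ┃ 
 ┃████ ┃  Com┃├───┼───┼───┼───┤                 ┃ 
 ┃████ ┃  Lan┃│ 4 │ 5 │ 6 │ × │                 ┃ 
 ┗━━━━━┃  Sta┃├───┼───┼───┼───┤                 ┃ 
       ┃     ┃│ 1 │ 2 │ 3 │ - │                 ┃ 
       ┃     ┃├───┼───┼───┼───┤                 ┃ 
       ┃     ┃│ 0 │ . │ = │ + │                 ┃ 
       ┃     ┃├───┼───┼───┼───┤                 ┃ 
       ┃     ┃│ C │ MC│ MR│ M+│                 ┃ 
       ┃     ┃└───┴───┴───┴───┘                 ┃ 
       ┃     ┃                                  ┃ 
       ┃     ┃                                  ┃ 
       ┃     ┃                                  ┃ 
       ┗━━━━━┗━━━━━━━━━━━━━━━━━━━━━━━━━━━━━━━━━━┛ 


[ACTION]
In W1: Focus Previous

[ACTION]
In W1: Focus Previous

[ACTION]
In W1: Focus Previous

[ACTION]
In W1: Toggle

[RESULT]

 ┃    █┠─────┃ Calculator                       ┃ 
 ┃    █┃  Pla┠──────────────────────────────────┨ 
 ┃    █┃  Add┃                                 0┃ 
 ┃    █┃  Pub┃┌───┬───┬───┬───┐                 ┃ 
 ┃████ ┃  Not┃│ 7 │ 8 │ 9 │ ÷ │                 ┃ 
 ┃████ ┃> Com┃├───┼───┼───┼───┤                 ┃ 
 ┃████ ┃  Lan┃│ 4 │ 5 │ 6 │ × │                 ┃ 
 ┗━━━━━┃  Sta┃├───┼───┼───┼───┤                 ┃ 
       ┃     ┃│ 1 │ 2 │ 3 │ - │                 ┃ 
       ┃     ┃├───┼───┼───┼───┤                 ┃ 
       ┃     ┃│ 0 │ . │ = │ + │                 ┃ 
       ┃     ┃├───┼───┼───┼───┤                 ┃ 
       ┃     ┃│ C │ MC│ MR│ M+│                 ┃ 
       ┃     ┃└───┴───┴───┴───┘                 ┃ 
       ┃     ┃                                  ┃ 
       ┃     ┃                                  ┃ 
       ┃     ┃                                  ┃ 
       ┗━━━━━┗━━━━━━━━━━━━━━━━━━━━━━━━━━━━━━━━━━┛ 


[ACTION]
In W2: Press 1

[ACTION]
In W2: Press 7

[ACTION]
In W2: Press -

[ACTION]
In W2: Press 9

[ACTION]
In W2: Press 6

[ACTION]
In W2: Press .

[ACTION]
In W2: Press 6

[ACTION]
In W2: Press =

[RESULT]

 ┃    █┠─────┃ Calculator                       ┃ 
 ┃    █┃  Pla┠──────────────────────────────────┨ 
 ┃    █┃  Add┃                             -79.6┃ 
 ┃    █┃  Pub┃┌───┬───┬───┬───┐                 ┃ 
 ┃████ ┃  Not┃│ 7 │ 8 │ 9 │ ÷ │                 ┃ 
 ┃████ ┃> Com┃├───┼───┼───┼───┤                 ┃ 
 ┃████ ┃  Lan┃│ 4 │ 5 │ 6 │ × │                 ┃ 
 ┗━━━━━┃  Sta┃├───┼───┼───┼───┤                 ┃ 
       ┃     ┃│ 1 │ 2 │ 3 │ - │                 ┃ 
       ┃     ┃├───┼───┼───┼───┤                 ┃ 
       ┃     ┃│ 0 │ . │ = │ + │                 ┃ 
       ┃     ┃├───┼───┼───┼───┤                 ┃ 
       ┃     ┃│ C │ MC│ MR│ M+│                 ┃ 
       ┃     ┃└───┴───┴───┴───┘                 ┃ 
       ┃     ┃                                  ┃ 
       ┃     ┃                                  ┃ 
       ┃     ┃                                  ┃ 
       ┗━━━━━┗━━━━━━━━━━━━━━━━━━━━━━━━━━━━━━━━━━┛ 


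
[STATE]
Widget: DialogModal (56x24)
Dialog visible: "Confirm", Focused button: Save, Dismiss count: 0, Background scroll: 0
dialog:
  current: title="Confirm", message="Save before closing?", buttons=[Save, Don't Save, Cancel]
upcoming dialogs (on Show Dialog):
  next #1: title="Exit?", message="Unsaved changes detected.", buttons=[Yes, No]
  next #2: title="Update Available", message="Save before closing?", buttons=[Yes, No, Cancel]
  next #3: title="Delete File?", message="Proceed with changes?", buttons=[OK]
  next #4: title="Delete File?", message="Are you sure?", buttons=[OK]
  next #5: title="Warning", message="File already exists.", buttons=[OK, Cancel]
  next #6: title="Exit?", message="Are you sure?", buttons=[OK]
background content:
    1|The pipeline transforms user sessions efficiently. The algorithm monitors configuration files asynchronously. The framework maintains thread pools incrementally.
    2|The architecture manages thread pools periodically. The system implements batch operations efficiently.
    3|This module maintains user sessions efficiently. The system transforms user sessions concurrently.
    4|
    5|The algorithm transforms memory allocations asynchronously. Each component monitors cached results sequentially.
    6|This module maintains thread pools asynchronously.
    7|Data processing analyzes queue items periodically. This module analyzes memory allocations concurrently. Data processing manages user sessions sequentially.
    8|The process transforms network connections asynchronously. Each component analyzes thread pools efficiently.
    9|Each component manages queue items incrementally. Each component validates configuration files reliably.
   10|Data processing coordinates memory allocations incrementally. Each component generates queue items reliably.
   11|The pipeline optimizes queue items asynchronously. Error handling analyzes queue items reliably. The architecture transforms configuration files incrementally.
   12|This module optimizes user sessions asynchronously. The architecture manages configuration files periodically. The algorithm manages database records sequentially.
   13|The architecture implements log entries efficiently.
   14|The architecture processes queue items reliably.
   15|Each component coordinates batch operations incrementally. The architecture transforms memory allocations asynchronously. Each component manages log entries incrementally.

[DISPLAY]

The pipeline transforms user sessions efficiently. The a
The architecture manages thread pools periodically. The 
This module maintains user sessions efficiently. The sys
                                                        
The algorithm transforms memory allocations asynchronous
This module maintains thread pools asynchronously.      
Data processing analyzes queue items periodically. This 
The process transforms network connections asynchronousl
Each component manages queue items incrementally. Each c
Data process┌──────────────────────────────┐ns increment
The pipeline│           Confirm            │ously. Error
This module │     Save before closing?     │nously. The 
The architec│ [Save]  Don't Save   Cancel  │ciently.    
The architec└──────────────────────────────┘bly.        
Each component coordinates batch operations incrementall
                                                        
                                                        
                                                        
                                                        
                                                        
                                                        
                                                        
                                                        
                                                        


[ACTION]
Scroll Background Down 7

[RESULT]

The process transforms network connections asynchronousl
Each component manages queue items incrementally. Each c
Data processing coordinates memory allocations increment
The pipeline optimizes queue items asynchronously. Error
This module optimizes user sessions asynchronously. The 
The architecture implements log entries efficiently.    
The architecture processes queue items reliably.        
Each component coordinates batch operations incrementall
                                                        
            ┌──────────────────────────────┐            
            │           Confirm            │            
            │     Save before closing?     │            
            │ [Save]  Don't Save   Cancel  │            
            └──────────────────────────────┘            
                                                        
                                                        
                                                        
                                                        
                                                        
                                                        
                                                        
                                                        
                                                        
                                                        


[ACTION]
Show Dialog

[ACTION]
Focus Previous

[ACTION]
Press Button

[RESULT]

The process transforms network connections asynchronousl
Each component manages queue items incrementally. Each c
Data processing coordinates memory allocations increment
The pipeline optimizes queue items asynchronously. Error
This module optimizes user sessions asynchronously. The 
The architecture implements log entries efficiently.    
The architecture processes queue items reliably.        
Each component coordinates batch operations incrementall
                                                        
                                                        
                                                        
                                                        
                                                        
                                                        
                                                        
                                                        
                                                        
                                                        
                                                        
                                                        
                                                        
                                                        
                                                        
                                                        
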